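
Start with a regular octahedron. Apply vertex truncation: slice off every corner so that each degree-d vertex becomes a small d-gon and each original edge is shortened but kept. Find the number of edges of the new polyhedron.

36

The base solid has V = 6, E = 12, F = 8.
Truncation replaces each original edge-end by a new vertex, so V′ = 2E = 24.
Each original edge survives, and each old vertex of degree d contributes d new edges; summing degrees gives Σd = 2E, so E′ = E + 2E = 3E = 36.
Each original face survives and each original vertex becomes one new face: F′ = F + V = 14.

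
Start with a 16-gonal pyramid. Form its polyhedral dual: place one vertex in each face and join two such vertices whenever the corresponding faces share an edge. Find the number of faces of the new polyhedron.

The base solid has V = 17, E = 32, F = 17.
The dual swaps V and F and preserves E: V′ = F = 17, E′ = E = 32, F′ = V = 17.

17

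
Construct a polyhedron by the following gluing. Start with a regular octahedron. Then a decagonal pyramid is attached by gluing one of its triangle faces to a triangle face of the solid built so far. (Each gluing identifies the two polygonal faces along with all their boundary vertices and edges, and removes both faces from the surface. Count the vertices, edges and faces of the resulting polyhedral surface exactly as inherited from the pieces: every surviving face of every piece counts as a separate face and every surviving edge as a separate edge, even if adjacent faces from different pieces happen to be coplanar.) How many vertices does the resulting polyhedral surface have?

14

A regular octahedron: V=6, E=12, F=8.
Attach a decagonal pyramid (V=11, E=20, F=11) along a 3-gon: merge 3 vertices and 3 edges, delete both glued faces → V=14, E=29, F=17.
Check: V − E + F = 14 − 29 + 17 = 2.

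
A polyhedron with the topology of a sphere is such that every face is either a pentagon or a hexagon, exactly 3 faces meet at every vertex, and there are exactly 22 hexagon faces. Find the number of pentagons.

12

Let x be the number of pentagons; then F = 22 + x.
Edge–face incidences: 2E = 6·22 + 5·x = 132 + 5x.
Every vertex has degree 3, so 3V = 2E.
Euler: V − E + F = 2 ⇒ (2E)/3 − E + (22 + x) = 2.
Multiply by 6: 2·(2E) − 3·(2E) + 6·(22 + x) = 12, i.e. 132 + 6x − (132 + 5x) = 12.
Collecting terms: x = 12.
Then 2E = 132 + 5·12 = 192, so E = 96, V = 2E/3 = 64, F = 22 + 12 = 34.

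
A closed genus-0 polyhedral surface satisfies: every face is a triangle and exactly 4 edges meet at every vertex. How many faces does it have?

Each face has 3 edges and each edge borders two faces, so 2E = 3F.
Each vertex has degree 4, so 4V = 2E and hence V = 3F/4.
Euler: V − E + F = 2 ⇒ (3F/4) − (3F/2) + F = 2.
Multiply by 8: (6 − 12 + 8)F = 16, i.e. 2F = 16.
So F = 8, E = 3·8/2 = 12, V = 3·8/4 = 6.

8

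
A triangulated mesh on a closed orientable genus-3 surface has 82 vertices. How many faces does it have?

χ = 2 − 2·3 = -4, and every face is a triangle so 3F = 2E.
V − E + F = -4 with E = 3F/2 gives 82 − (3/2 − 1)·F = -4, so F = 172 and E = 258.

172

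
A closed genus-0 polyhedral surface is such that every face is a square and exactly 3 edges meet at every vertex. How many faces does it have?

6

Each face has 4 edges and each edge borders two faces, so 2E = 4F.
Each vertex has degree 3, so 3V = 2E and hence V = 4F/3.
Euler: V − E + F = 2 ⇒ (4F/3) − (4F/2) + F = 2.
Multiply by 6: (8 − 12 + 6)F = 12, i.e. 2F = 12.
So F = 6, E = 4·6/2 = 12, V = 4·6/3 = 8.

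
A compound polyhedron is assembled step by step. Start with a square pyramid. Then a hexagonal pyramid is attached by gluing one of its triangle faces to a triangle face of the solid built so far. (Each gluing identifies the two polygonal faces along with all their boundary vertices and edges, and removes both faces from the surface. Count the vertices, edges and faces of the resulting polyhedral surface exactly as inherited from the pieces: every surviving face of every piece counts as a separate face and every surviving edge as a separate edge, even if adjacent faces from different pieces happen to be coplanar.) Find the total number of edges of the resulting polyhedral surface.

17

A square pyramid: V=5, E=8, F=5.
Attach a hexagonal pyramid (V=7, E=12, F=7) along a 3-gon: merge 3 vertices and 3 edges, delete both glued faces → V=9, E=17, F=10.
Check: V − E + F = 9 − 17 + 10 = 2.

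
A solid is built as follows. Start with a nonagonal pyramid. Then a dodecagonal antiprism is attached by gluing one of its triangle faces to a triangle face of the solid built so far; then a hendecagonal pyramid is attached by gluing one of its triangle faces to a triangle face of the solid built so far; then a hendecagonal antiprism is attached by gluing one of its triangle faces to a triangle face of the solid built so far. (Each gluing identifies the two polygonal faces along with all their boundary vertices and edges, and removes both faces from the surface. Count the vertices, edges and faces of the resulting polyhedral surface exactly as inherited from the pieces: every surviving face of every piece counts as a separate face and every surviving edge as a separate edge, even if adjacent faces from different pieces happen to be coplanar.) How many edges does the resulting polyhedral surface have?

A nonagonal pyramid: V=10, E=18, F=10.
Attach a dodecagonal antiprism (V=24, E=48, F=26) along a 3-gon: merge 3 vertices and 3 edges, delete both glued faces → V=31, E=63, F=34.
Attach a hendecagonal pyramid (V=12, E=22, F=12) along a 3-gon: merge 3 vertices and 3 edges, delete both glued faces → V=40, E=82, F=44.
Attach a hendecagonal antiprism (V=22, E=44, F=24) along a 3-gon: merge 3 vertices and 3 edges, delete both glued faces → V=59, E=123, F=66.
Check: V − E + F = 59 − 123 + 66 = 2.

123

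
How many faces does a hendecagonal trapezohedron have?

22

The n-trapezohedron (dual of the n-antiprism) has V = 2·11 + 2 = 24, E = 4·11 = 44, F = 2·11 = 22.
Check: V − E + F = 24 − 44 + 22 = 2.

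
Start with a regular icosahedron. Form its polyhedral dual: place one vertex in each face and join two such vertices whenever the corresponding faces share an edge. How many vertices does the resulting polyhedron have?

The base solid has V = 12, E = 30, F = 20.
The dual swaps V and F and preserves E: V′ = F = 20, E′ = E = 30, F′ = V = 12.

20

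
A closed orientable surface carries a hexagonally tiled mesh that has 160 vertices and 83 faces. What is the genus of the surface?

Every face is a hexagon, so 2E = 6·83 = 498, giving E = 249.
χ = V − E + F = 160 − 249 + 83 = -6.
For a closed orientable surface χ = 2 − 2g, so g = (2 − (-6))/2 = 4.

4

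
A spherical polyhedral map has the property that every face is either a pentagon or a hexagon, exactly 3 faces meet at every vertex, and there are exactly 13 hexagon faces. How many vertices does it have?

46

Let x be the number of pentagons; then F = 13 + x.
Edge–face incidences: 2E = 6·13 + 5·x = 78 + 5x.
Every vertex has degree 3, so 3V = 2E.
Euler: V − E + F = 2 ⇒ (2E)/3 − E + (13 + x) = 2.
Multiply by 6: 2·(2E) − 3·(2E) + 6·(13 + x) = 12, i.e. 78 + 6x − (78 + 5x) = 12.
Collecting terms: x = 12.
Then 2E = 78 + 5·12 = 138, so E = 69, V = 2E/3 = 46, F = 13 + 12 = 25.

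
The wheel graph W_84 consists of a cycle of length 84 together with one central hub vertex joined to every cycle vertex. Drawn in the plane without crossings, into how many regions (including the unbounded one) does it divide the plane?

85

W_84 has V = 84 + 1 = 85 vertices and E = 2·84 = 168 edges.
By Euler's formula F = 2 − V + E = 2 − 85 + 168 = 85.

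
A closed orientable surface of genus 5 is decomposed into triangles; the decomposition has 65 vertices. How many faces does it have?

χ = 2 − 2·5 = -8, and every face is a triangle so 3F = 2E.
V − E + F = -8 with E = 3F/2 gives 65 − (3/2 − 1)·F = -8, so F = 146 and E = 219.

146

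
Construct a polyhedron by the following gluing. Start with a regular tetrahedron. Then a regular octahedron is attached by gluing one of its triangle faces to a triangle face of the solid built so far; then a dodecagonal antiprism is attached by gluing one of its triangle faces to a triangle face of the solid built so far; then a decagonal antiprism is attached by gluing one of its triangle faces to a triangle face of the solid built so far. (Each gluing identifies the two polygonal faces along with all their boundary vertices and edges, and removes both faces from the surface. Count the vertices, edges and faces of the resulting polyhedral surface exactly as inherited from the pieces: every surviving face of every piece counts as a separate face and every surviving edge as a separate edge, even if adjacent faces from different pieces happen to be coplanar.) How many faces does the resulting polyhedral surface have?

54

A regular tetrahedron: V=4, E=6, F=4.
Attach a regular octahedron (V=6, E=12, F=8) along a 3-gon: merge 3 vertices and 3 edges, delete both glued faces → V=7, E=15, F=10.
Attach a dodecagonal antiprism (V=24, E=48, F=26) along a 3-gon: merge 3 vertices and 3 edges, delete both glued faces → V=28, E=60, F=34.
Attach a decagonal antiprism (V=20, E=40, F=22) along a 3-gon: merge 3 vertices and 3 edges, delete both glued faces → V=45, E=97, F=54.
Check: V − E + F = 45 − 97 + 54 = 2.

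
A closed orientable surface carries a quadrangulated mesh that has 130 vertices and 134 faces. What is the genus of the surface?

Every face is a square, so 2E = 4·134 = 536, giving E = 268.
χ = V − E + F = 130 − 268 + 134 = -4.
For a closed orientable surface χ = 2 − 2g, so g = (2 − (-4))/2 = 3.

3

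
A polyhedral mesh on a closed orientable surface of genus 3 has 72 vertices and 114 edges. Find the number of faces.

38

For a closed orientable surface of genus 3, χ = 2 − 2·3 = -4.
F = -4 − V + E = -4 − 72 + 114 = 38.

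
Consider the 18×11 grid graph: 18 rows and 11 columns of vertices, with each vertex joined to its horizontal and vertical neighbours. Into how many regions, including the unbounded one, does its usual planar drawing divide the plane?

171

The grid has V = 18·11 = 198 vertices and E = 18·10 + 11·17 = 367 edges.
F = 2 − V + E = 2 − 198 + 367 = 171.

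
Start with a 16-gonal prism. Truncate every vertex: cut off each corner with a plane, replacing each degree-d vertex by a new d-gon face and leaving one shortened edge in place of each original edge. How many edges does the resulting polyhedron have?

The base solid has V = 32, E = 48, F = 18.
Truncation replaces each original edge-end by a new vertex, so V′ = 2E = 96.
Each original edge survives, and each old vertex of degree d contributes d new edges; summing degrees gives Σd = 2E, so E′ = E + 2E = 3E = 144.
Each original face survives and each original vertex becomes one new face: F′ = F + V = 50.

144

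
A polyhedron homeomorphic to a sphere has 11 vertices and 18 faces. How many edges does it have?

Here V − E + F = 2.
E = V + F − (2) = 11 + 18 − (2) = 27.

27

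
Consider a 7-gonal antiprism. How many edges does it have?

An antiprism on an n-gon has two n-gon caps and 2n triangles: V = 2·7 = 14, E = 4·7 = 28, F = 2·7 + 2 = 16.

28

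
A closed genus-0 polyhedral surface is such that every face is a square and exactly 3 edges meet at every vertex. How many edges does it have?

Each face has 4 edges and each edge borders two faces, so 2E = 4F.
Each vertex has degree 3, so 3V = 2E and hence V = 4F/3.
Euler: V − E + F = 2 ⇒ (4F/3) − (4F/2) + F = 2.
Multiply by 6: (8 − 12 + 6)F = 12, i.e. 2F = 12.
So F = 6, E = 4·6/2 = 12, V = 4·6/3 = 8.

12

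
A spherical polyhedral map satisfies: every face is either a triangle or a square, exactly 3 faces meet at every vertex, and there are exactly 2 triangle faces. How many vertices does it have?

6

Let x be the number of squares; then F = 2 + x.
Edge–face incidences: 2E = 3·2 + 4·x = 6 + 4x.
Every vertex has degree 3, so 3V = 2E.
Euler: V − E + F = 2 ⇒ (2E)/3 − E + (2 + x) = 2.
Multiply by 6: 2·(2E) − 3·(2E) + 6·(2 + x) = 12, i.e. 12 + 6x − (6 + 4x) = 12.
Collecting terms: 2x + 6 = 12, so 2x = 6, so x = 3.
Then 2E = 6 + 4·3 = 18, so E = 9, V = 2E/3 = 6, F = 2 + 3 = 5.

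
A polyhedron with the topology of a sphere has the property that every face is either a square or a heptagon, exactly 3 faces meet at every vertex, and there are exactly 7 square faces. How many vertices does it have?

14

Let x be the number of heptagons; then F = 7 + x.
Edge–face incidences: 2E = 4·7 + 7·x = 28 + 7x.
Every vertex has degree 3, so 3V = 2E.
Euler: V − E + F = 2 ⇒ (2E)/3 − E + (7 + x) = 2.
Multiply by 6: 2·(2E) − 3·(2E) + 6·(7 + x) = 12, i.e. 42 + 6x − (28 + 7x) = 12.
Collecting terms: −x + 14 = 12, so −x = −2, so x = 2.
Then 2E = 28 + 7·2 = 42, so E = 21, V = 2E/3 = 14, F = 7 + 2 = 9.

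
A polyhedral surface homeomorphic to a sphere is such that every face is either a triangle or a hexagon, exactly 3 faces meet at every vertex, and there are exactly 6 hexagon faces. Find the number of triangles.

4

Let x be the number of triangles; then F = 6 + x.
Edge–face incidences: 2E = 6·6 + 3·x = 36 + 3x.
Every vertex has degree 3, so 3V = 2E.
Euler: V − E + F = 2 ⇒ (2E)/3 − E + (6 + x) = 2.
Multiply by 6: 2·(2E) − 3·(2E) + 6·(6 + x) = 12, i.e. 36 + 6x − (36 + 3x) = 12.
Collecting terms: 3x = 12, so x = 4.
Then 2E = 36 + 3·4 = 48, so E = 24, V = 2E/3 = 16, F = 6 + 4 = 10.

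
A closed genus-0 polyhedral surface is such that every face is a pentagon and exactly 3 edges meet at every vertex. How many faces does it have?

Each face has 5 edges and each edge borders two faces, so 2E = 5F.
Each vertex has degree 3, so 3V = 2E and hence V = 5F/3.
Euler: V − E + F = 2 ⇒ (5F/3) − (5F/2) + F = 2.
Multiply by 6: (10 − 15 + 6)F = 12, i.e. 1F = 12.
So F = 12, E = 5·12/2 = 30, V = 5·12/3 = 20.

12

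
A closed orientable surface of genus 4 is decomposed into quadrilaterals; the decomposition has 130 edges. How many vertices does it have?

59

χ = 2 − 2·4 = -6, and every face is a square so 4F = 2E.
F = 2E/4 = 65. Then V = -6 + E − F = -6 + 130 − 65 = 59.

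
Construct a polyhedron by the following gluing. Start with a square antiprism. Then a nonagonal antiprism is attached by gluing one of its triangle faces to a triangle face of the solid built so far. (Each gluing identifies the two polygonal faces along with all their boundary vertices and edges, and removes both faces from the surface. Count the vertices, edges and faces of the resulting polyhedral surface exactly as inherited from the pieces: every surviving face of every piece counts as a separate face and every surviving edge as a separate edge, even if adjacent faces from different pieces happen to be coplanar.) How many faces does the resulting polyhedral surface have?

A square antiprism: V=8, E=16, F=10.
Attach a nonagonal antiprism (V=18, E=36, F=20) along a 3-gon: merge 3 vertices and 3 edges, delete both glued faces → V=23, E=49, F=28.
Check: V − E + F = 23 − 49 + 28 = 2.

28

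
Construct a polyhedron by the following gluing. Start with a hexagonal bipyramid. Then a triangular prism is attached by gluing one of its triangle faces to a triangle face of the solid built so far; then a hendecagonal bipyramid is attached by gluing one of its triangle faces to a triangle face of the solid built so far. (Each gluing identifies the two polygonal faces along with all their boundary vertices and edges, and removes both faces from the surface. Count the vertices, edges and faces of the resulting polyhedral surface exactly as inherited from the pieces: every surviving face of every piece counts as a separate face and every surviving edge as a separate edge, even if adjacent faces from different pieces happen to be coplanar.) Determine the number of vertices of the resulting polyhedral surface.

A hexagonal bipyramid: V=8, E=18, F=12.
Attach a triangular prism (V=6, E=9, F=5) along a 3-gon: merge 3 vertices and 3 edges, delete both glued faces → V=11, E=24, F=15.
Attach a hendecagonal bipyramid (V=13, E=33, F=22) along a 3-gon: merge 3 vertices and 3 edges, delete both glued faces → V=21, E=54, F=35.
Check: V − E + F = 21 − 54 + 35 = 2.

21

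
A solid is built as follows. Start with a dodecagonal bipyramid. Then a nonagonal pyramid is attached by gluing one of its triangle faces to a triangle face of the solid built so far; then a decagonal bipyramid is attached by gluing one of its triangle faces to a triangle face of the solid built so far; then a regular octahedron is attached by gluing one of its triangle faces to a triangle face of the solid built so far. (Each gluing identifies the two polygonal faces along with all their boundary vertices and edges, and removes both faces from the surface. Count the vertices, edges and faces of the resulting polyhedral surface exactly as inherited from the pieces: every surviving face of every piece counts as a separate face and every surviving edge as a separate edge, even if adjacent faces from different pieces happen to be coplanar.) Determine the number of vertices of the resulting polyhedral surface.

33

A dodecagonal bipyramid: V=14, E=36, F=24.
Attach a nonagonal pyramid (V=10, E=18, F=10) along a 3-gon: merge 3 vertices and 3 edges, delete both glued faces → V=21, E=51, F=32.
Attach a decagonal bipyramid (V=12, E=30, F=20) along a 3-gon: merge 3 vertices and 3 edges, delete both glued faces → V=30, E=78, F=50.
Attach a regular octahedron (V=6, E=12, F=8) along a 3-gon: merge 3 vertices and 3 edges, delete both glued faces → V=33, E=87, F=56.
Check: V − E + F = 33 − 87 + 56 = 2.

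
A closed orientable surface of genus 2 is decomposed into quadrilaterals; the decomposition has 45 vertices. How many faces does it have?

χ = 2 − 2·2 = -2, and every face is a square so 4F = 2E.
V − E + F = -2 with E = 4F/2 gives 45 − (4/2 − 1)·F = -2, so F = 47 and E = 94.

47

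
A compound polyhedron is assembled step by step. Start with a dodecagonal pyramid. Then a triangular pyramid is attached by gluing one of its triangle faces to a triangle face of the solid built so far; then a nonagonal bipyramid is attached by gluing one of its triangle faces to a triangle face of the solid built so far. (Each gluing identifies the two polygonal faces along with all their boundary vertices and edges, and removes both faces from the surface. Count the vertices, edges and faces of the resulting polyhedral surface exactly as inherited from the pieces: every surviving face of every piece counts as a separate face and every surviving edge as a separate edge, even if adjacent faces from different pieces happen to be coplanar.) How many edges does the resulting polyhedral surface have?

A dodecagonal pyramid: V=13, E=24, F=13.
Attach a triangular pyramid (V=4, E=6, F=4) along a 3-gon: merge 3 vertices and 3 edges, delete both glued faces → V=14, E=27, F=15.
Attach a nonagonal bipyramid (V=11, E=27, F=18) along a 3-gon: merge 3 vertices and 3 edges, delete both glued faces → V=22, E=51, F=31.
Check: V − E + F = 22 − 51 + 31 = 2.

51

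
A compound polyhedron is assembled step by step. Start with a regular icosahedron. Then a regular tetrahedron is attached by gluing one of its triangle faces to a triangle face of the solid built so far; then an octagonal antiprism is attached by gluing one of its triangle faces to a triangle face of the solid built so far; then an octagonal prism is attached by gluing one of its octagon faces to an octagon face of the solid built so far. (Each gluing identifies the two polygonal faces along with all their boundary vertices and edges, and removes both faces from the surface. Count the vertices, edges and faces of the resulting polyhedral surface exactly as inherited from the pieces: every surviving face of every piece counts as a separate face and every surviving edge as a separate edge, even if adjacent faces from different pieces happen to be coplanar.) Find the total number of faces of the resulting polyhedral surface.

46

A regular icosahedron: V=12, E=30, F=20.
Attach a regular tetrahedron (V=4, E=6, F=4) along a 3-gon: merge 3 vertices and 3 edges, delete both glued faces → V=13, E=33, F=22.
Attach an octagonal antiprism (V=16, E=32, F=18) along a 3-gon: merge 3 vertices and 3 edges, delete both glued faces → V=26, E=62, F=38.
Attach an octagonal prism (V=16, E=24, F=10) along an 8-gon: merge 8 vertices and 8 edges, delete both glued faces → V=34, E=78, F=46.
Check: V − E + F = 34 − 78 + 46 = 2.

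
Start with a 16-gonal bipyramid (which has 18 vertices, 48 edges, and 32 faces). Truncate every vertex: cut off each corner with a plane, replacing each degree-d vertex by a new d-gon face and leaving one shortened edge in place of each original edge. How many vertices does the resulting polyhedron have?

96

Truncation replaces each original edge-end by a new vertex, so V′ = 2E = 96.
Each original edge survives, and each old vertex of degree d contributes d new edges; summing degrees gives Σd = 2E, so E′ = E + 2E = 3E = 144.
Each original face survives and each original vertex becomes one new face: F′ = F + V = 50.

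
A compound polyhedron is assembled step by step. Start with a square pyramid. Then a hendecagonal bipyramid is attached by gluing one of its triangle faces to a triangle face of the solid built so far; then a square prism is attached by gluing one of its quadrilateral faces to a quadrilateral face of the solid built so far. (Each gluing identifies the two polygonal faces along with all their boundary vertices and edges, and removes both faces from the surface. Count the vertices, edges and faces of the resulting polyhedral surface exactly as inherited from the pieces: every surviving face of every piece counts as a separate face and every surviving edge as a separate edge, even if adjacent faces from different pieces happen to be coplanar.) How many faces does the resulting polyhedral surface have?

29

A square pyramid: V=5, E=8, F=5.
Attach a hendecagonal bipyramid (V=13, E=33, F=22) along a 3-gon: merge 3 vertices and 3 edges, delete both glued faces → V=15, E=38, F=25.
Attach a square prism (V=8, E=12, F=6) along a 4-gon: merge 4 vertices and 4 edges, delete both glued faces → V=19, E=46, F=29.
Check: V − E + F = 19 − 46 + 29 = 2.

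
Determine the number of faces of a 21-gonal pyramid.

22

A pyramid on an n-gon base has one n-gon and n triangles: V = 21 + 1 = 22, E = 2·21 = 42, F = 21 + 1 = 22.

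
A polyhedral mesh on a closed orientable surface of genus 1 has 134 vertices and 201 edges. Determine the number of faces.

67

For a closed orientable surface of genus 1, χ = 2 − 2·1 = 0.
F = 0 − V + E = 0 − 134 + 201 = 67.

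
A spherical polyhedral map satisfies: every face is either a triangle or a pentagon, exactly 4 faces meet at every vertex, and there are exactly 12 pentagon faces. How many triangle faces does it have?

20

Let x be the number of triangles; then F = 12 + x.
Edge–face incidences: 2E = 5·12 + 3·x = 60 + 3x.
Every vertex has degree 4, so 4V = 2E.
Euler: V − E + F = 2 ⇒ (2E)/4 − E + (12 + x) = 2.
Multiply by 8: 2·(2E) − 4·(2E) + 8·(12 + x) = 16, i.e. 96 + 8x − 2·(60 + 3x) = 16.
Collecting terms: 2x − 24 = 16, so 2x = 40, so x = 20.
Then 2E = 60 + 3·20 = 120, so E = 60, V = 2E/4 = 30, F = 12 + 20 = 32.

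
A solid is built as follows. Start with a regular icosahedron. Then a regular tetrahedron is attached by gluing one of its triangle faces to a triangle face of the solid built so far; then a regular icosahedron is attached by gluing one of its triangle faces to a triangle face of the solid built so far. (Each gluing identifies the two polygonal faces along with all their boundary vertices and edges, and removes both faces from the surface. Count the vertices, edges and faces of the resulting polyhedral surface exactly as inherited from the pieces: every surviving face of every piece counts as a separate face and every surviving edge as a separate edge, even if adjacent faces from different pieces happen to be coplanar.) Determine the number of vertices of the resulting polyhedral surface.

22

A regular icosahedron: V=12, E=30, F=20.
Attach a regular tetrahedron (V=4, E=6, F=4) along a 3-gon: merge 3 vertices and 3 edges, delete both glued faces → V=13, E=33, F=22.
Attach a regular icosahedron (V=12, E=30, F=20) along a 3-gon: merge 3 vertices and 3 edges, delete both glued faces → V=22, E=60, F=40.
Check: V − E + F = 22 − 60 + 40 = 2.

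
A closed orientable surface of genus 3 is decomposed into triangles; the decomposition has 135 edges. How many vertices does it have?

41

χ = 2 − 2·3 = -4, and every face is a triangle so 3F = 2E.
F = 2E/3 = 90. Then V = -4 + E − F = -4 + 135 − 90 = 41.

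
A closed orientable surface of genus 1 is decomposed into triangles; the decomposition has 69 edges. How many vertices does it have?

23

χ = 2 − 2·1 = 0, and every face is a triangle so 3F = 2E.
F = 2E/3 = 46. Then V = 0 + E − F = 0 + 69 − 46 = 23.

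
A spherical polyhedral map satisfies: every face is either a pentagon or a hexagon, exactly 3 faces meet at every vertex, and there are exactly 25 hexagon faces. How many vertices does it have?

Let x be the number of pentagons; then F = 25 + x.
Edge–face incidences: 2E = 6·25 + 5·x = 150 + 5x.
Every vertex has degree 3, so 3V = 2E.
Euler: V − E + F = 2 ⇒ (2E)/3 − E + (25 + x) = 2.
Multiply by 6: 2·(2E) − 3·(2E) + 6·(25 + x) = 12, i.e. 150 + 6x − (150 + 5x) = 12.
Collecting terms: x = 12.
Then 2E = 150 + 5·12 = 210, so E = 105, V = 2E/3 = 70, F = 25 + 12 = 37.

70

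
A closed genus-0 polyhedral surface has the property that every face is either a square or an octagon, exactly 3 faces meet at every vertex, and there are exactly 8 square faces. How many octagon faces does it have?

Let x be the number of octagons; then F = 8 + x.
Edge–face incidences: 2E = 4·8 + 8·x = 32 + 8x.
Every vertex has degree 3, so 3V = 2E.
Euler: V − E + F = 2 ⇒ (2E)/3 − E + (8 + x) = 2.
Multiply by 6: 2·(2E) − 3·(2E) + 6·(8 + x) = 12, i.e. 48 + 6x − (32 + 8x) = 12.
Collecting terms: −2x + 16 = 12, so −2x = −4, so x = 2.
Then 2E = 32 + 8·2 = 48, so E = 24, V = 2E/3 = 16, F = 8 + 2 = 10.

2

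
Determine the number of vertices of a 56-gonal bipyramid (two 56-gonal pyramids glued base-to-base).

A bipyramid over an n-gon has 2n triangular faces and n + 2 vertices: V = 56 + 2 = 58, E = 3·56 = 168, F = 2·56 = 112.
Check: V − E + F = 58 − 168 + 112 = 2.

58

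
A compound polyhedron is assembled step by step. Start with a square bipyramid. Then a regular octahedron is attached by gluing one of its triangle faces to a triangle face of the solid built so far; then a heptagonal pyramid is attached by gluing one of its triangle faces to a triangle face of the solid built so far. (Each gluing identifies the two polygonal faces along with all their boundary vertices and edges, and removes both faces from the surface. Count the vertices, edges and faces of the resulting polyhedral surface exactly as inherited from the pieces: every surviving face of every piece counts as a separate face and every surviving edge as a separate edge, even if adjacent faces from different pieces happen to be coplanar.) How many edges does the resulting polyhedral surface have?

32

A square bipyramid: V=6, E=12, F=8.
Attach a regular octahedron (V=6, E=12, F=8) along a 3-gon: merge 3 vertices and 3 edges, delete both glued faces → V=9, E=21, F=14.
Attach a heptagonal pyramid (V=8, E=14, F=8) along a 3-gon: merge 3 vertices and 3 edges, delete both glued faces → V=14, E=32, F=20.
Check: V − E + F = 14 − 32 + 20 = 2.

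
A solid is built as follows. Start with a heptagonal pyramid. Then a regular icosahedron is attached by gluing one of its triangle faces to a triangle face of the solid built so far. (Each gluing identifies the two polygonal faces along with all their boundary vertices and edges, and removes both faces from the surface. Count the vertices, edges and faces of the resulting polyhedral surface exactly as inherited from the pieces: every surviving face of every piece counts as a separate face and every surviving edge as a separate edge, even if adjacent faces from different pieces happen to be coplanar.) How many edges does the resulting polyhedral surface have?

A heptagonal pyramid: V=8, E=14, F=8.
Attach a regular icosahedron (V=12, E=30, F=20) along a 3-gon: merge 3 vertices and 3 edges, delete both glued faces → V=17, E=41, F=26.
Check: V − E + F = 17 − 41 + 26 = 2.

41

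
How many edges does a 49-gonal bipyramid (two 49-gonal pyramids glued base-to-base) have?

A bipyramid over an n-gon has 2n triangular faces and n + 2 vertices: V = 49 + 2 = 51, E = 3·49 = 147, F = 2·49 = 98.
Check: V − E + F = 51 − 147 + 98 = 2.

147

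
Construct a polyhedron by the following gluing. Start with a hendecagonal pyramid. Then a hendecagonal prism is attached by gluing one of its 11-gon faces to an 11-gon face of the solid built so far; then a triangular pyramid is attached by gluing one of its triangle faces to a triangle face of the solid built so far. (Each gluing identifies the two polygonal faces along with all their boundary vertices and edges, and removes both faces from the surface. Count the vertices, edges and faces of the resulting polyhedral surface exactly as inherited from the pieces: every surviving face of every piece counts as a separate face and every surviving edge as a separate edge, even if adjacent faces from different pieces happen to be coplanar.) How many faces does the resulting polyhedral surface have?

A hendecagonal pyramid: V=12, E=22, F=12.
Attach a hendecagonal prism (V=22, E=33, F=13) along an 11-gon: merge 11 vertices and 11 edges, delete both glued faces → V=23, E=44, F=23.
Attach a triangular pyramid (V=4, E=6, F=4) along a 3-gon: merge 3 vertices and 3 edges, delete both glued faces → V=24, E=47, F=25.
Check: V − E + F = 24 − 47 + 25 = 2.

25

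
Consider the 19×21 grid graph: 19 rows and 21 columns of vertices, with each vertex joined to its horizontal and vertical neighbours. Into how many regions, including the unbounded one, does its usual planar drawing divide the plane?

361

The grid has V = 19·21 = 399 vertices and E = 19·20 + 21·18 = 758 edges.
F = 2 − V + E = 2 − 399 + 758 = 361.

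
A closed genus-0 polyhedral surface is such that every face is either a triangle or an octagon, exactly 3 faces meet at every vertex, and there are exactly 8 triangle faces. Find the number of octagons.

Let x be the number of octagons; then F = 8 + x.
Edge–face incidences: 2E = 3·8 + 8·x = 24 + 8x.
Every vertex has degree 3, so 3V = 2E.
Euler: V − E + F = 2 ⇒ (2E)/3 − E + (8 + x) = 2.
Multiply by 6: 2·(2E) − 3·(2E) + 6·(8 + x) = 12, i.e. 48 + 6x − (24 + 8x) = 12.
Collecting terms: −2x + 24 = 12, so −2x = −12, so x = 6.
Then 2E = 24 + 8·6 = 72, so E = 36, V = 2E/3 = 24, F = 8 + 6 = 14.

6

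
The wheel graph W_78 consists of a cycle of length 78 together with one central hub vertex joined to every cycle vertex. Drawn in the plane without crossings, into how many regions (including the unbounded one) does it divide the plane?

W_78 has V = 78 + 1 = 79 vertices and E = 2·78 = 156 edges.
By Euler's formula F = 2 − V + E = 2 − 79 + 156 = 79.

79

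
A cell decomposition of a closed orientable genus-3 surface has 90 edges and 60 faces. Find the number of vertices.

For a closed orientable surface of genus 3, χ = 2 − 2·3 = -4.
V = -4 + E − F = -4 + 90 − 60 = 26.

26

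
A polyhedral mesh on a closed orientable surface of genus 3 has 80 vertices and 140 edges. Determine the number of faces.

56

For a closed orientable surface of genus 3, χ = 2 − 2·3 = -4.
F = -4 − V + E = -4 − 80 + 140 = 56.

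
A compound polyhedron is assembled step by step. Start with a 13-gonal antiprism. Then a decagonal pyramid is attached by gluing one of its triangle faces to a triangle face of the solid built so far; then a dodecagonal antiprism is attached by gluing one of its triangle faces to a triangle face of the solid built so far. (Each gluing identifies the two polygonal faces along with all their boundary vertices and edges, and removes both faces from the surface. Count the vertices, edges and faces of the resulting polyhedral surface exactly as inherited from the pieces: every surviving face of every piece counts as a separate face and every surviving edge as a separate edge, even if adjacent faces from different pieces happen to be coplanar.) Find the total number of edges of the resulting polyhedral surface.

A 13-gonal antiprism: V=26, E=52, F=28.
Attach a decagonal pyramid (V=11, E=20, F=11) along a 3-gon: merge 3 vertices and 3 edges, delete both glued faces → V=34, E=69, F=37.
Attach a dodecagonal antiprism (V=24, E=48, F=26) along a 3-gon: merge 3 vertices and 3 edges, delete both glued faces → V=55, E=114, F=61.
Check: V − E + F = 55 − 114 + 61 = 2.

114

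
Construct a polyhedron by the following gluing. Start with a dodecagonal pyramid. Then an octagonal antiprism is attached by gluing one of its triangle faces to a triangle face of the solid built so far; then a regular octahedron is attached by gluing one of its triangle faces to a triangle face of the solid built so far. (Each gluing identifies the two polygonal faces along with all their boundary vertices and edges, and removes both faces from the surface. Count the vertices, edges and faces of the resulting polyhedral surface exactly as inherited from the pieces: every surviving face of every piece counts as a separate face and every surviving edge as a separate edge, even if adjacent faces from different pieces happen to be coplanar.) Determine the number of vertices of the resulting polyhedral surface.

A dodecagonal pyramid: V=13, E=24, F=13.
Attach an octagonal antiprism (V=16, E=32, F=18) along a 3-gon: merge 3 vertices and 3 edges, delete both glued faces → V=26, E=53, F=29.
Attach a regular octahedron (V=6, E=12, F=8) along a 3-gon: merge 3 vertices and 3 edges, delete both glued faces → V=29, E=62, F=35.
Check: V − E + F = 29 − 62 + 35 = 2.

29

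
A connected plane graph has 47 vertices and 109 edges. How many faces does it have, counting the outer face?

Euler's formula for a connected plane graph: V − E + F = 2, so F = 2 − 47 + 109 = 64.

64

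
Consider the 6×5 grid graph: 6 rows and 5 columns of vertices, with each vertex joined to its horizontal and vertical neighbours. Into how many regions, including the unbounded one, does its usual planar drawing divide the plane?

21

The grid has V = 6·5 = 30 vertices and E = 6·4 + 5·5 = 49 edges.
F = 2 − V + E = 2 − 30 + 49 = 21.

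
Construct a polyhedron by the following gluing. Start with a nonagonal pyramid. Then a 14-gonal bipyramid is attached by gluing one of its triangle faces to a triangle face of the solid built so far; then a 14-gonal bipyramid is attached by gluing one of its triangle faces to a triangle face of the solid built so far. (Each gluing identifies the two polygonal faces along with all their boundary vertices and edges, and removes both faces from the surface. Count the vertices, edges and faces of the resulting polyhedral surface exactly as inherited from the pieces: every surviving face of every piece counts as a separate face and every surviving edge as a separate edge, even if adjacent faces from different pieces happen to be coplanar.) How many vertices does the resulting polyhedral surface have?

A nonagonal pyramid: V=10, E=18, F=10.
Attach a 14-gonal bipyramid (V=16, E=42, F=28) along a 3-gon: merge 3 vertices and 3 edges, delete both glued faces → V=23, E=57, F=36.
Attach a 14-gonal bipyramid (V=16, E=42, F=28) along a 3-gon: merge 3 vertices and 3 edges, delete both glued faces → V=36, E=96, F=62.
Check: V − E + F = 36 − 96 + 62 = 2.

36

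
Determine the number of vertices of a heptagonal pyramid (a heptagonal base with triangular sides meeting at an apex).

A pyramid on an n-gon base has one n-gon and n triangles: V = 7 + 1 = 8, E = 2·7 = 14, F = 7 + 1 = 8.

8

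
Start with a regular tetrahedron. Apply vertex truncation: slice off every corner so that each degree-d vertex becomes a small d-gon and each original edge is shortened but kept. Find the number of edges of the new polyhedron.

18

The base solid has V = 4, E = 6, F = 4.
Truncation replaces each original edge-end by a new vertex, so V′ = 2E = 12.
Each original edge survives, and each old vertex of degree d contributes d new edges; summing degrees gives Σd = 2E, so E′ = E + 2E = 3E = 18.
Each original face survives and each original vertex becomes one new face: F′ = F + V = 8.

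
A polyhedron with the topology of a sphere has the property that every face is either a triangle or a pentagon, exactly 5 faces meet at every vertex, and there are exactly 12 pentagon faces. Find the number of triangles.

Let x be the number of triangles; then F = 12 + x.
Edge–face incidences: 2E = 5·12 + 3·x = 60 + 3x.
Every vertex has degree 5, so 5V = 2E.
Euler: V − E + F = 2 ⇒ (2E)/5 − E + (12 + x) = 2.
Multiply by 10: 2·(2E) − 5·(2E) + 10·(12 + x) = 20, i.e. 120 + 10x − 3·(60 + 3x) = 20.
Collecting terms: x − 60 = 20, so x = 80.
Then 2E = 60 + 3·80 = 300, so E = 150, V = 2E/5 = 60, F = 12 + 80 = 92.

80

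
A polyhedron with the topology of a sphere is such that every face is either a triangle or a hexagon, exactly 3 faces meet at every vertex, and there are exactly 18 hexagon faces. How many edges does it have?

Let x be the number of triangles; then F = 18 + x.
Edge–face incidences: 2E = 6·18 + 3·x = 108 + 3x.
Every vertex has degree 3, so 3V = 2E.
Euler: V − E + F = 2 ⇒ (2E)/3 − E + (18 + x) = 2.
Multiply by 6: 2·(2E) − 3·(2E) + 6·(18 + x) = 12, i.e. 108 + 6x − (108 + 3x) = 12.
Collecting terms: 3x = 12, so x = 4.
Then 2E = 108 + 3·4 = 120, so E = 60, V = 2E/3 = 40, F = 18 + 4 = 22.

60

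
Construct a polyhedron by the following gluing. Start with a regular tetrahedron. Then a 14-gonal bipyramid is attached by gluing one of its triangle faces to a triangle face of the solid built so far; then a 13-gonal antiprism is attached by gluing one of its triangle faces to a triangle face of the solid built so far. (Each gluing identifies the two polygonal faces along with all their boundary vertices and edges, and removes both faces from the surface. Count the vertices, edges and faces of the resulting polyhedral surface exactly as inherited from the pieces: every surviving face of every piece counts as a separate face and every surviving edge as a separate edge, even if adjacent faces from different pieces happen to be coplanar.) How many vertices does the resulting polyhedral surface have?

40

A regular tetrahedron: V=4, E=6, F=4.
Attach a 14-gonal bipyramid (V=16, E=42, F=28) along a 3-gon: merge 3 vertices and 3 edges, delete both glued faces → V=17, E=45, F=30.
Attach a 13-gonal antiprism (V=26, E=52, F=28) along a 3-gon: merge 3 vertices and 3 edges, delete both glued faces → V=40, E=94, F=56.
Check: V − E + F = 40 − 94 + 56 = 2.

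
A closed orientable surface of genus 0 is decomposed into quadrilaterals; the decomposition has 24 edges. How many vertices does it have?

χ = 2 − 2·0 = 2, and every face is a square so 4F = 2E.
F = 2E/4 = 12. Then V = 2 + E − F = 2 + 24 − 12 = 14.

14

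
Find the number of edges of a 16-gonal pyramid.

A pyramid on an n-gon base has one n-gon and n triangles: V = 16 + 1 = 17, E = 2·16 = 32, F = 16 + 1 = 17.

32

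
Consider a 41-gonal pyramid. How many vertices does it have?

42

A pyramid on an n-gon base has one n-gon and n triangles: V = 41 + 1 = 42, E = 2·41 = 82, F = 41 + 1 = 42.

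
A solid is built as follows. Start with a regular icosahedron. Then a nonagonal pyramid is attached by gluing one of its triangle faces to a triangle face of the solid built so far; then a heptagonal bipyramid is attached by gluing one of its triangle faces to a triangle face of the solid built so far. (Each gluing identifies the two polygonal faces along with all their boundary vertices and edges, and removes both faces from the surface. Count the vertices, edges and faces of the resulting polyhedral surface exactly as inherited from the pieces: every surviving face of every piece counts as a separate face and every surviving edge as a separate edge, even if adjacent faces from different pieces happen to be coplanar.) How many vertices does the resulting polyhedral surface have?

25

A regular icosahedron: V=12, E=30, F=20.
Attach a nonagonal pyramid (V=10, E=18, F=10) along a 3-gon: merge 3 vertices and 3 edges, delete both glued faces → V=19, E=45, F=28.
Attach a heptagonal bipyramid (V=9, E=21, F=14) along a 3-gon: merge 3 vertices and 3 edges, delete both glued faces → V=25, E=63, F=40.
Check: V − E + F = 25 − 63 + 40 = 2.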